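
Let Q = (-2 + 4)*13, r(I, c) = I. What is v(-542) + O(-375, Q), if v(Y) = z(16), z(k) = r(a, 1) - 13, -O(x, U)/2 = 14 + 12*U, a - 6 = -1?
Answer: -660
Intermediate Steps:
a = 5 (a = 6 - 1 = 5)
Q = 26 (Q = 2*13 = 26)
O(x, U) = -28 - 24*U (O(x, U) = -2*(14 + 12*U) = -28 - 24*U)
z(k) = -8 (z(k) = 5 - 13 = -8)
v(Y) = -8
v(-542) + O(-375, Q) = -8 + (-28 - 24*26) = -8 + (-28 - 624) = -8 - 652 = -660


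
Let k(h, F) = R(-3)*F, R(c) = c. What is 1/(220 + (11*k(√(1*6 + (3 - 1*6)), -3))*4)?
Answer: 1/616 ≈ 0.0016234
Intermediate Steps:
k(h, F) = -3*F
1/(220 + (11*k(√(1*6 + (3 - 1*6)), -3))*4) = 1/(220 + (11*(-3*(-3)))*4) = 1/(220 + (11*9)*4) = 1/(220 + 99*4) = 1/(220 + 396) = 1/616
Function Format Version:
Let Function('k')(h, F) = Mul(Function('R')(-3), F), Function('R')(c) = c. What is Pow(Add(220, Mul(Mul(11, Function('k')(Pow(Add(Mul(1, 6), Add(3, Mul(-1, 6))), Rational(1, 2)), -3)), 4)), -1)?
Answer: Rational(1, 616) ≈ 0.0016234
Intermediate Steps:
Function('k')(h, F) = Mul(-3, F)
Pow(Add(220, Mul(Mul(11, Function('k')(Pow(Add(Mul(1, 6), Add(3, Mul(-1, 6))), Rational(1, 2)), -3)), 4)), -1) = Pow(Add(220, Mul(Mul(11, Mul(-3, -3)), 4)), -1) = Pow(Add(220, Mul(Mul(11, 9), 4)), -1) = Pow(Add(220, Mul(99, 4)), -1) = Pow(Add(220, 396), -1) = Pow(616, -1) = Rational(1, 616)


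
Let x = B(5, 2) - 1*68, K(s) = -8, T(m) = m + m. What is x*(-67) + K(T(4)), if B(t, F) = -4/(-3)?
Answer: 13376/3 ≈ 4458.7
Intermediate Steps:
T(m) = 2*m
B(t, F) = 4/3 (B(t, F) = -4*(-⅓) = 4/3)
x = -200/3 (x = 4/3 - 1*68 = 4/3 - 68 = -200/3 ≈ -66.667)
x*(-67) + K(T(4)) = -200/3*(-67) - 8 = 13400/3 - 8 = 13376/3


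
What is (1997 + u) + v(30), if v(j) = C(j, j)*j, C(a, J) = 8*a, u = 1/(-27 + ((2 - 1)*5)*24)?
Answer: 855322/93 ≈ 9197.0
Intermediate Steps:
u = 1/93 (u = 1/(-27 + (1*5)*24) = 1/(-27 + 5*24) = 1/(-27 + 120) = 1/93 ≈ 0.010753)
v(j) = 8*j² (v(j) = (8*j)*j = 8*j²)
(1997 + u) + v(30) = (1997 + 1/93) + 8*30² = 185722/93 + 8*900 = 185722/93 + 7200 = 855322/93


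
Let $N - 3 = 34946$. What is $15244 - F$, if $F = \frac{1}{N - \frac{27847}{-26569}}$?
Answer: $\frac{14155392823463}{928587828} \approx 15244.0$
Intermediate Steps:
$N = 34949$ ($N = 3 + 34946 = 34949$)
$F = \frac{26569}{928587828}$ ($F = \frac{1}{34949 - \frac{27847}{-26569}} = \frac{1}{34949 - - \frac{27847}{26569}} = \frac{1}{34949 + \frac{27847}{26569}} = \frac{1}{\frac{928587828}{26569}} = \frac{26569}{928587828} \approx 2.8612 \cdot 10^{-5}$)
$15244 - F = 15244 - \frac{26569}{928587828} = \frac{14155392823463}{928587828}$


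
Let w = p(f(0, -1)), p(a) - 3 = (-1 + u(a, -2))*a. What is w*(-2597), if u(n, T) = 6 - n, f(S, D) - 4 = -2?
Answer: -23373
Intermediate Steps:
f(S, D) = 2 (f(S, D) = 4 - 2 = 2)
p(a) = 3 + a*(5 - a) (p(a) = 3 + (-1 + (6 - a))*a = 3 + (5 - a)*a = 3 + a*(5 - a))
w = 9 (w = 3 - 1*2 - 1*2*(-6 + 2) = 3 - 2 - 1*2*(-4) = 3 - 2 + 8 = 9)
w*(-2597) = 9*(-2597) = -23373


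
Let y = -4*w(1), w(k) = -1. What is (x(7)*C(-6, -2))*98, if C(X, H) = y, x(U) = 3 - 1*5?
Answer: -784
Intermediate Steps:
y = 4 (y = -4*(-1) = 4)
x(U) = -2 (x(U) = 3 - 5 = -2)
C(X, H) = 4
(x(7)*C(-6, -2))*98 = -2*4*98 = -8*98 = -784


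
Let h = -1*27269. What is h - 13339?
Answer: -40608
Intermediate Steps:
h = -27269
h - 13339 = -27269 - 13339 = -40608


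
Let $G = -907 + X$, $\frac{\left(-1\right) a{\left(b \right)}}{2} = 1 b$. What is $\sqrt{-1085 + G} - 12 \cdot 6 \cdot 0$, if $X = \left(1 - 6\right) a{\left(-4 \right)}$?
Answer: $4 i \sqrt{127} \approx 45.078 i$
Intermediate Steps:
$a{\left(b \right)} = - 2 b$ ($a{\left(b \right)} = - 2 \cdot 1 b = - 2 b$)
$X = -40$ ($X = \left(1 - 6\right) \left(\left(-2\right) \left(-4\right)\right) = \left(-5\right) 8 = -40$)
$G = -947$ ($G = -907 - 40 = -947$)
$\sqrt{-1085 + G} - 12 \cdot 6 \cdot 0 = \sqrt{-1085 - 947} - 12 \cdot 6 \cdot 0 = \sqrt{-2032} - 72 \cdot 0 = 4 i \sqrt{127} - 0 = 4 i \sqrt{127} + 0 = 4 i \sqrt{127}$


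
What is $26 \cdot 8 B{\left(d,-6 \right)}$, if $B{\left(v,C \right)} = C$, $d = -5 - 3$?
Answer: $-1248$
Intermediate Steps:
$d = -8$ ($d = -5 - 3 = -8$)
$26 \cdot 8 B{\left(d,-6 \right)} = 26 \cdot 8 \left(-6\right) = 208 \left(-6\right) = -1248$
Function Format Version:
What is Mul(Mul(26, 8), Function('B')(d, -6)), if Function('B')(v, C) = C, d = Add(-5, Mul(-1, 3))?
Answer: -1248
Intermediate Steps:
d = -8 (d = Add(-5, -3) = -8)
Mul(Mul(26, 8), Function('B')(d, -6)) = Mul(Mul(26, 8), -6) = Mul(208, -6) = -1248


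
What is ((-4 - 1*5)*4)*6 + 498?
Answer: 282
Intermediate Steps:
((-4 - 1*5)*4)*6 + 498 = ((-4 - 5)*4)*6 + 498 = -9*4*6 + 498 = -36*6 + 498 = -216 + 498 = 282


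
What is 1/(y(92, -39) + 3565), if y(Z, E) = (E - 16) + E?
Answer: 1/3471 ≈ 0.00028810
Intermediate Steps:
y(Z, E) = -16 + 2*E (y(Z, E) = (-16 + E) + E = -16 + 2*E)
1/(y(92, -39) + 3565) = 1/((-16 + 2*(-39)) + 3565) = 1/((-16 - 78) + 3565) = 1/(-94 + 3565) = 1/3471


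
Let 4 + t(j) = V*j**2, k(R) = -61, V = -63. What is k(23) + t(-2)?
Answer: -317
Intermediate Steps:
t(j) = -4 - 63*j**2
k(23) + t(-2) = -61 + (-4 - 63*(-2)**2) = -61 + (-4 - 63*4) = -61 + (-4 - 252) = -61 - 256 = -317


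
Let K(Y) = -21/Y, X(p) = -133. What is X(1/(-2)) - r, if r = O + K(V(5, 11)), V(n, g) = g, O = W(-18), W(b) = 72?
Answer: -2234/11 ≈ -203.09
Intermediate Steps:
O = 72
r = 771/11 (r = 72 - 21/11 = 771/11 ≈ 70.091)
X(1/(-2)) - r = -133 - 1*771/11 = -133 - 771/11 = -2234/11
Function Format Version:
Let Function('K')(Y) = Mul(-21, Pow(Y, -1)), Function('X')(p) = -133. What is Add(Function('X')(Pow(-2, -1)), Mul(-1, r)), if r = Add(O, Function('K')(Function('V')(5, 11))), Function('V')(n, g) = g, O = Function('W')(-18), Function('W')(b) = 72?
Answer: Rational(-2234, 11) ≈ -203.09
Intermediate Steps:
O = 72
r = Rational(771, 11) (r = Add(72, Mul(-21, Pow(11, -1))) = Add(72, Mul(-21, Rational(1, 11))) = Add(72, Rational(-21, 11)) = Rational(771, 11) ≈ 70.091)
Add(Function('X')(Pow(-2, -1)), Mul(-1, r)) = Add(-133, Mul(-1, Rational(771, 11))) = Add(-133, Rational(-771, 11)) = Rational(-2234, 11)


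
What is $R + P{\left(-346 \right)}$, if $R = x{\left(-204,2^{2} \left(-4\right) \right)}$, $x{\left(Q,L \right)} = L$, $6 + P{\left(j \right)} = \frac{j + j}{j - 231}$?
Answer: $- \frac{12002}{577} \approx -20.801$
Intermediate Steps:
$P{\left(j \right)} = -6 + \frac{2 j}{-231 + j}$ ($P{\left(j \right)} = -6 + \frac{j + j}{j - 231} = -6 + \frac{2 j}{-231 + j}$)
$R = -16$ ($R = 2^{2} \left(-4\right) = 4 \left(-4\right) = -16$)
$R + P{\left(-346 \right)} = -16 + \frac{2 \left(693 - -692\right)}{-231 - 346} = -16 + \frac{2 \left(693 + 692\right)}{-577} = -16 + 2 \left(- \frac{1}{577}\right) 1385 = -16 - \frac{2770}{577} = - \frac{12002}{577}$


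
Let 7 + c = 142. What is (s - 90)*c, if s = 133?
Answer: 5805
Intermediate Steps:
c = 135 (c = -7 + 142 = 135)
(s - 90)*c = (133 - 90)*135 = 43*135 = 5805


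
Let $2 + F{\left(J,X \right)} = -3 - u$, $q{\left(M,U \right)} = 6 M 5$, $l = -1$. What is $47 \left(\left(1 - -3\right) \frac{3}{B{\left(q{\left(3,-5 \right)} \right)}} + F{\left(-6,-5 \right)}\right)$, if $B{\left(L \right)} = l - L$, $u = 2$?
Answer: $- \frac{30503}{91} \approx -335.2$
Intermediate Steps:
$q{\left(M,U \right)} = 30 M$
$B{\left(L \right)} = -1 - L$
$F{\left(J,X \right)} = -7$ ($F{\left(J,X \right)} = -2 - 5 = -7$)
$47 \left(\left(1 - -3\right) \frac{3}{B{\left(q{\left(3,-5 \right)} \right)}} + F{\left(-6,-5 \right)}\right) = 47 \left(\left(1 - -3\right) \frac{3}{-1 - 30 \cdot 3} - 7\right) = 47 \left(\left(1 + 3\right) \frac{3}{-1 - 90} - 7\right) = 47 \left(4 \frac{3}{-1 - 90} - 7\right) = 47 \left(4 \frac{3}{-91} - 7\right) = 47 \left(4 \cdot 3 \left(- \frac{1}{91}\right) - 7\right) = 47 \left(4 \left(- \frac{3}{91}\right) - 7\right) = 47 \left(- \frac{12}{91} - 7\right) = 47 \left(- \frac{649}{91}\right) = - \frac{30503}{91}$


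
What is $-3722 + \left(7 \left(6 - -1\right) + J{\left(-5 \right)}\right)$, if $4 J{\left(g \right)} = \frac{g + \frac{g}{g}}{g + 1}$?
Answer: $- \frac{14691}{4} \approx -3672.8$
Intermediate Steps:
$J{\left(g \right)} = \frac{1}{4}$ ($J{\left(g \right)} = \frac{\left(g + \frac{g}{g}\right) \frac{1}{g + 1}}{4} = \frac{\left(g + 1\right) \frac{1}{1 + g}}{4} = \frac{\left(1 + g\right) \frac{1}{1 + g}}{4} = \frac{1}{4} \cdot 1 = \frac{1}{4}$)
$-3722 + \left(7 \left(6 - -1\right) + J{\left(-5 \right)}\right) = -3722 + \left(7 \left(6 - -1\right) + \frac{1}{4}\right) = -3722 + \left(7 \left(6 + 1\right) + \frac{1}{4}\right) = -3722 + \left(7 \cdot 7 + \frac{1}{4}\right) = -3722 + \left(49 + \frac{1}{4}\right) = -3722 + \frac{197}{4} = - \frac{14691}{4}$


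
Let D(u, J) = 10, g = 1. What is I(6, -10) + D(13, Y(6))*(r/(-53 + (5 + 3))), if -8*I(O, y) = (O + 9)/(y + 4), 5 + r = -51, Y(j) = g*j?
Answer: 1837/144 ≈ 12.757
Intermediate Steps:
Y(j) = j (Y(j) = 1*j = j)
r = -56 (r = -5 - 51 = -56)
I(O, y) = -(9 + O)/(8*(4 + y)) (I(O, y) = -(O + 9)/(8*(y + 4)) = -(9 + O)/(8*(4 + y)))
I(6, -10) + D(13, Y(6))*(r/(-53 + (5 + 3))) = (-9 - 1*6)/(8*(4 - 10)) + 10*(-56/(-53 + (5 + 3))) = (1/8)*(-9 - 6)/(-6) + 10*(-56/(-53 + 8)) = (1/8)*(-1/6)*(-15) + 10*(-56/(-45)) = 5/16 + 10*(-56*(-1/45)) = 5/16 + 10*(56/45) = 5/16 + 112/9 = 1837/144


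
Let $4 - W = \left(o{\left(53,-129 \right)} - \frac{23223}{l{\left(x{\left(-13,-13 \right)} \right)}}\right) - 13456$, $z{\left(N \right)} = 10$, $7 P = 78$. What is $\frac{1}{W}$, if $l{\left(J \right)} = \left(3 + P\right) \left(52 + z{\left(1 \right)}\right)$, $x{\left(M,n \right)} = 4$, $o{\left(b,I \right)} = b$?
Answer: $\frac{2046}{27484909} \approx 7.4441 \cdot 10^{-5}$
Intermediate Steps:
$P = \frac{78}{7}$ ($P = \frac{1}{7} \cdot 78 = \frac{78}{7} \approx 11.143$)
$l{\left(J \right)} = \frac{6138}{7}$ ($l{\left(J \right)} = \left(3 + \frac{78}{7}\right) \left(52 + 10\right) = \frac{99}{7} \cdot 62 = \frac{6138}{7}$)
$W = \frac{27484909}{2046}$ ($W = 4 - \left(\left(53 - \frac{23223}{\frac{6138}{7}}\right) - 13456\right) = 4 - \left(\left(53 - \frac{54187}{2046}\right) - 13456\right) = 4 - \left(\frac{54251}{2046} - 13456\right) = 4 - - \frac{27476725}{2046} = 4 + \frac{27476725}{2046} = \frac{27484909}{2046} \approx 13433.0$)
$\frac{1}{W} = \frac{1}{\frac{27484909}{2046}} = \frac{2046}{27484909}$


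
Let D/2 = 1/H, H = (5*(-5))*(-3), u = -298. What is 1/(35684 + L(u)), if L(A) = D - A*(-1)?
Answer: 75/2653952 ≈ 2.8260e-5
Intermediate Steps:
H = 75 (H = -25*(-3) = 75)
D = 2/75 ≈ 0.026667
L(A) = 2/75 + A (L(A) = 2/75 - A*(-1) = 2/75 - (-1)*A = 2/75 + A)
1/(35684 + L(u)) = 1/(35684 + (2/75 - 298)) = 1/(35684 - 22348/75) = 1/(2653952/75) = 75/2653952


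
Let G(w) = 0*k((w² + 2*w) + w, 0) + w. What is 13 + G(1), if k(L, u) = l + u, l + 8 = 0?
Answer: 14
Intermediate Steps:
l = -8 (l = -8 + 0 = -8)
k(L, u) = -8 + u
G(w) = w (G(w) = 0*(-8 + 0) + w = 0*(-8) + w = 0 + w = w)
13 + G(1) = 13 + 1 = 14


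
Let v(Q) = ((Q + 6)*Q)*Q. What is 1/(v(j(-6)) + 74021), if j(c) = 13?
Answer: 1/77232 ≈ 1.2948e-5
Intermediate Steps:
v(Q) = Q²*(6 + Q) (v(Q) = ((6 + Q)*Q)*Q = (Q*(6 + Q))*Q = Q²*(6 + Q))
1/(v(j(-6)) + 74021) = 1/(13²*(6 + 13) + 74021) = 1/(169*19 + 74021) = 1/(3211 + 74021) = 1/77232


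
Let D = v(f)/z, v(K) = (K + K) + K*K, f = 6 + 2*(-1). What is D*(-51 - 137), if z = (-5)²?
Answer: -4512/25 ≈ -180.48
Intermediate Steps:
z = 25
f = 4 (f = 6 - 2 = 4)
v(K) = K² + 2*K (v(K) = 2*K + K² = K² + 2*K)
D = 24/25 (D = (4*(2 + 4))/25 = (4*6)*(1/25) = 24*(1/25) = 24/25 ≈ 0.96000)
D*(-51 - 137) = 24*(-51 - 137)/25 = (24/25)*(-188) = -4512/25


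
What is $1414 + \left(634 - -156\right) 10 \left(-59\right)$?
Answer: $-464686$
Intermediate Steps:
$1414 + \left(634 - -156\right) 10 \left(-59\right) = 1414 + \left(634 + 156\right) \left(-590\right) = 1414 + 790 \left(-590\right) = 1414 - 466100 = -464686$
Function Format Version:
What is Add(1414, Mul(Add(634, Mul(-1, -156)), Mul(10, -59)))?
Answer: -464686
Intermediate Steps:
Add(1414, Mul(Add(634, Mul(-1, -156)), Mul(10, -59))) = Add(1414, Mul(Add(634, 156), -590)) = Add(1414, Mul(790, -590)) = Add(1414, -466100) = -464686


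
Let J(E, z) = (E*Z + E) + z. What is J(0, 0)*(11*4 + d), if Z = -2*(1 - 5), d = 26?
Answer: 0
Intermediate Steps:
Z = 8 (Z = -2*(-4) = 8)
J(E, z) = z + 9*E (J(E, z) = (E*8 + E) + z = (8*E + E) + z = 9*E + z = z + 9*E)
J(0, 0)*(11*4 + d) = (0 + 9*0)*(11*4 + 26) = (0 + 0)*(44 + 26) = 0*70 = 0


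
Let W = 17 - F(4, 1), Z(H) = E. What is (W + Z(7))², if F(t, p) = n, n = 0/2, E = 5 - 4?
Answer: 324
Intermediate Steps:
E = 1
n = 0 (n = 0*(½) = 0)
F(t, p) = 0
Z(H) = 1
W = 17 (W = 17 - 1*0 = 17 + 0 = 17)
(W + Z(7))² = (17 + 1)² = 18² = 324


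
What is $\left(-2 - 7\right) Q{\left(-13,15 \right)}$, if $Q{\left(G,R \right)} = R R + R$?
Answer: $-2160$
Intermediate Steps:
$Q{\left(G,R \right)} = R + R^{2}$ ($Q{\left(G,R \right)} = R^{2} + R = R + R^{2}$)
$\left(-2 - 7\right) Q{\left(-13,15 \right)} = \left(-2 - 7\right) 15 \left(1 + 15\right) = - 9 \cdot 15 \cdot 16 = \left(-9\right) 240 = -2160$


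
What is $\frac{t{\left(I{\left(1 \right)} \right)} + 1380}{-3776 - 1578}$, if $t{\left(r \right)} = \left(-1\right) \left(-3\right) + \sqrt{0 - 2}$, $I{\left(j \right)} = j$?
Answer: $- \frac{1383}{5354} - \frac{i \sqrt{2}}{5354} \approx -0.25831 - 0.00026414 i$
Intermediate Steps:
$t{\left(r \right)} = 3 + i \sqrt{2}$ ($t{\left(r \right)} = 3 + \sqrt{-2} = 3 + i \sqrt{2}$)
$\frac{t{\left(I{\left(1 \right)} \right)} + 1380}{-3776 - 1578} = \frac{\left(3 + i \sqrt{2}\right) + 1380}{-3776 - 1578} = \frac{1383 + i \sqrt{2}}{-5354} = \left(1383 + i \sqrt{2}\right) \left(- \frac{1}{5354}\right) = - \frac{1383}{5354} - \frac{i \sqrt{2}}{5354}$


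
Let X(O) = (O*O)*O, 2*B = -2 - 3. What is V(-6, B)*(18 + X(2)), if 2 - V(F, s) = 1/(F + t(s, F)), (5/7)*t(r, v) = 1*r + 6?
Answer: 832/11 ≈ 75.636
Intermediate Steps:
t(r, v) = 42/5 + 7*r/5 (t(r, v) = 7*(1*r + 6)/5 = 7*(r + 6)/5 = 7*(6 + r)/5 = 42/5 + 7*r/5)
B = -5/2 (B = (-2 - 3)/2 = (½)*(-5) = -5/2 ≈ -2.5000)
X(O) = O³ (X(O) = O²*O = O³)
V(F, s) = 2 - 1/(42/5 + F + 7*s/5) (V(F, s) = 2 - 1/(F + (42/5 + 7*s/5)) = 2 - 1/(42/5 + F + 7*s/5))
V(-6, B)*(18 + X(2)) = ((79 + 10*(-6) + 14*(-5/2))/(42 + 5*(-6) + 7*(-5/2)))*(18 + 2³) = ((79 - 60 - 35)/(42 - 30 - 35/2))*(18 + 8) = (-16/(-11/2))*26 = -2/11*(-16)*26 = (32/11)*26 = 832/11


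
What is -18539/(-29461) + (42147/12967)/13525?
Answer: 3252586948592/5166831144175 ≈ 0.62951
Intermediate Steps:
-18539/(-29461) + (42147/12967)/13525 = -18539*(-1/29461) + (42147*(1/12967))*(1/13525) = 18539/29461 + (42147/12967)*(1/13525) = 18539/29461 + 42147/175378675 = 3252586948592/5166831144175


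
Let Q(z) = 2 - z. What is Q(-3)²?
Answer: 25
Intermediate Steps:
Q(-3)² = (2 - 1*(-3))² = (2 + 3)² = 5² = 25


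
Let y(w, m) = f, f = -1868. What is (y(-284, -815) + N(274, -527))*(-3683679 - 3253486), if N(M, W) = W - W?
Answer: 12958624220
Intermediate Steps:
N(M, W) = 0
y(w, m) = -1868
(y(-284, -815) + N(274, -527))*(-3683679 - 3253486) = (-1868 + 0)*(-3683679 - 3253486) = -1868*(-6937165) = 12958624220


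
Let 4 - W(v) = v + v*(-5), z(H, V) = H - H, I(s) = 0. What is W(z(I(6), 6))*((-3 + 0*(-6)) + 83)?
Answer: 320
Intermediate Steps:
z(H, V) = 0
W(v) = 4 + 4*v (W(v) = 4 - (v + v*(-5)) = 4 - (v - 5*v) = 4 - (-4)*v = 4 + 4*v)
W(z(I(6), 6))*((-3 + 0*(-6)) + 83) = (4 + 4*0)*((-3 + 0*(-6)) + 83) = (4 + 0)*((-3 + 0) + 83) = 4*(-3 + 83) = 4*80 = 320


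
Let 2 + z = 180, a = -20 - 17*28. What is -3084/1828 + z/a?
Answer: -231881/113336 ≈ -2.0460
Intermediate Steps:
a = -496 (a = -20 - 476 = -496)
z = 178 (z = -2 + 180 = 178)
-3084/1828 + z/a = -3084/1828 + 178/(-496) = -3084*1/1828 + 178*(-1/496) = -771/457 - 89/248 = -231881/113336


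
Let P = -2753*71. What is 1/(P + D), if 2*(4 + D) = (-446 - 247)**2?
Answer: 2/89315 ≈ 2.2393e-5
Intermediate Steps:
P = -195463
D = 480241/2 (D = -4 + (-446 - 247)**2/2 = -4 + (1/2)*(-693)**2 = -4 + (1/2)*480249 = -4 + 480249/2 = 480241/2 ≈ 2.4012e+5)
1/(P + D) = 1/(-195463 + 480241/2) = 1/(89315/2) = 2/89315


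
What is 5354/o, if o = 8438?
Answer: 2677/4219 ≈ 0.63451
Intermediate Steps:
5354/o = 5354/8438 = 5354*(1/8438) = 2677/4219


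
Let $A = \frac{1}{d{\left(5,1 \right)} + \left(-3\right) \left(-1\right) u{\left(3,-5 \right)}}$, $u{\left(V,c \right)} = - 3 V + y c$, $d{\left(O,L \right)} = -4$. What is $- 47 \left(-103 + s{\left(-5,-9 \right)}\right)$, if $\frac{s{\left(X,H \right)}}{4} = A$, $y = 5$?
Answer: $\frac{256667}{53} \approx 4842.8$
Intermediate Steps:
$u{\left(V,c \right)} = - 3 V + 5 c$
$A = - \frac{1}{106}$ ($A = \frac{1}{-4 + \left(-3\right) \left(-1\right) \left(\left(-3\right) 3 + 5 \left(-5\right)\right)} = \frac{1}{-4 + 3 \left(-9 - 25\right)} = \frac{1}{-4 + 3 \left(-34\right)} = \frac{1}{-4 - 102} = \frac{1}{-106} = - \frac{1}{106} \approx -0.009434$)
$s{\left(X,H \right)} = - \frac{2}{53}$ ($s{\left(X,H \right)} = 4 \left(- \frac{1}{106}\right) = - \frac{2}{53}$)
$- 47 \left(-103 + s{\left(-5,-9 \right)}\right) = - 47 \left(-103 - \frac{2}{53}\right) = \left(-47\right) \left(- \frac{5461}{53}\right) = \frac{256667}{53}$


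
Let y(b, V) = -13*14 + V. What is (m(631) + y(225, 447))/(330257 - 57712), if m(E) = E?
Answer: 128/38935 ≈ 0.0032875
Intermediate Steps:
y(b, V) = -182 + V
(m(631) + y(225, 447))/(330257 - 57712) = (631 + (-182 + 447))/(330257 - 57712) = (631 + 265)/272545 = 896*(1/272545) = 128/38935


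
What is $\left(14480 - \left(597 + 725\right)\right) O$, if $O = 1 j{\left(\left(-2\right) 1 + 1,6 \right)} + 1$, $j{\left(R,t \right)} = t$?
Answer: $92106$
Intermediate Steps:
$O = 7$ ($O = 1 \cdot 6 + 1 = 6 + 1 = 7$)
$\left(14480 - \left(597 + 725\right)\right) O = \left(14480 - \left(597 + 725\right)\right) 7 = \left(14480 - 1322\right) 7 = 13158 \cdot 7 = 92106$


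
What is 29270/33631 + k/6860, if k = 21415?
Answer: 184200013/46141732 ≈ 3.9920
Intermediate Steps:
29270/33631 + k/6860 = 29270/33631 + 21415/6860 = 29270*(1/33631) + 21415*(1/6860) = 29270/33631 + 4283/1372 = 184200013/46141732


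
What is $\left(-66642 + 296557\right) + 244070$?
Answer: $473985$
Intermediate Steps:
$\left(-66642 + 296557\right) + 244070 = 229915 + 244070 = 473985$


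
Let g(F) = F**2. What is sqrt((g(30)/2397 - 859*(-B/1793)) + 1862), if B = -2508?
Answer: sqrt(11208775253702)/130237 ≈ 25.707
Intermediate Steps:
sqrt((g(30)/2397 - 859*(-B/1793)) + 1862) = sqrt((30**2/2397 - 859/((-1793/(-2508)))) + 1862) = sqrt((900*(1/2397) - 859/((-1793*(-1/2508)))) + 1862) = sqrt((300/799 - 859/163/228) + 1862) = sqrt((300/799 - 859*228/163) + 1862) = sqrt((300/799 - 195852/163) + 1862) = sqrt(-156436848/130237 + 1862) = sqrt(86064446/130237) = sqrt(11208775253702)/130237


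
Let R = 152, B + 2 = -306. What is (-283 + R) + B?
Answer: -439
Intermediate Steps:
B = -308 (B = -2 - 306 = -308)
(-283 + R) + B = (-283 + 152) - 308 = -131 - 308 = -439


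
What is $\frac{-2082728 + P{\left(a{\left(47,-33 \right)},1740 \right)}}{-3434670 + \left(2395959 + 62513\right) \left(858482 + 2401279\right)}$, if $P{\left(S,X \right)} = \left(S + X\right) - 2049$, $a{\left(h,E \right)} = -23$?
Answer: $- \frac{1041530}{4007013855261} \approx -2.5993 \cdot 10^{-7}$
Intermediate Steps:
$P{\left(S,X \right)} = -2049 + S + X$
$\frac{-2082728 + P{\left(a{\left(47,-33 \right)},1740 \right)}}{-3434670 + \left(2395959 + 62513\right) \left(858482 + 2401279\right)} = \frac{-2082728 - 332}{-3434670 + \left(2395959 + 62513\right) \left(858482 + 2401279\right)} = \frac{-2082728 - 332}{-3434670 + 2458472 \cdot 3259761} = - \frac{2083060}{-3434670 + 8014031145192} = - \frac{2083060}{8014027710522} = \left(-2083060\right) \frac{1}{8014027710522} = - \frac{1041530}{4007013855261}$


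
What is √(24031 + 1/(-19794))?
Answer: √9415404319722/19794 ≈ 155.02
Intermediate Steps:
√(24031 + 1/(-19794)) = √(24031 - 1/19794) = √(475669613/19794) = √9415404319722/19794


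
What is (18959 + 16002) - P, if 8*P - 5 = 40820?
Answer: 238863/8 ≈ 29858.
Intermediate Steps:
P = 40825/8 (P = 5/8 + (1/8)*40820 = 5/8 + 10205/2 = 40825/8 ≈ 5103.1)
(18959 + 16002) - P = (18959 + 16002) - 1*40825/8 = 34961 - 40825/8 = 238863/8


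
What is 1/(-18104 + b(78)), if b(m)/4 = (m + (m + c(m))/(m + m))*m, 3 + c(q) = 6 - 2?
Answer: 1/6390 ≈ 0.00015649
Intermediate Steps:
c(q) = 1 (c(q) = -3 + (6 - 2) = -3 + 4 = 1)
b(m) = 4*m*(m + (1 + m)/(2*m)) (b(m) = 4*((m + (m + 1)/(m + m))*m) = 4*((m + (1 + m)/((2*m)))*m) = 4*((m + (1 + m)*(1/(2*m)))*m) = 4*((m + (1 + m)/(2*m))*m) = 4*(m*(m + (1 + m)/(2*m))) = 4*m*(m + (1 + m)/(2*m)))
1/(-18104 + b(78)) = 1/(-18104 + (2 + 2*78 + 4*78²)) = 1/(-18104 + (2 + 156 + 4*6084)) = 1/(-18104 + (2 + 156 + 24336)) = 1/(-18104 + 24494) = 1/6390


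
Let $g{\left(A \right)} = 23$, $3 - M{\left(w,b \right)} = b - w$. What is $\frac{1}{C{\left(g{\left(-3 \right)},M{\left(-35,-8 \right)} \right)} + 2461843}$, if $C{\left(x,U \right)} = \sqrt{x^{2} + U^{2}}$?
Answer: $\frac{2461843}{6060670955544} - \frac{\sqrt{1105}}{6060670955544} \approx 4.0619 \cdot 10^{-7}$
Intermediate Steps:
$M{\left(w,b \right)} = 3 + w - b$ ($M{\left(w,b \right)} = 3 - \left(b - w\right) = 3 + w - b$)
$C{\left(x,U \right)} = \sqrt{U^{2} + x^{2}}$
$\frac{1}{C{\left(g{\left(-3 \right)},M{\left(-35,-8 \right)} \right)} + 2461843} = \frac{1}{\sqrt{\left(3 - 35 - -8\right)^{2} + 23^{2}} + 2461843} = \frac{1}{\sqrt{\left(3 - 35 + 8\right)^{2} + 529} + 2461843} = \frac{1}{\sqrt{\left(-24\right)^{2} + 529} + 2461843} = \frac{1}{\sqrt{576 + 529} + 2461843} = \frac{1}{\sqrt{1105} + 2461843} = \frac{1}{2461843 + \sqrt{1105}}$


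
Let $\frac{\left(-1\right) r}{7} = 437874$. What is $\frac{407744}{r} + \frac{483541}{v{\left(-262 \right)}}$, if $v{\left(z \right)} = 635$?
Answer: $\frac{32214158813}{42311955} \approx 761.35$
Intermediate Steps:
$r = -3065118$ ($r = \left(-7\right) 437874 = -3065118$)
$\frac{407744}{r} + \frac{483541}{v{\left(-262 \right)}} = \frac{407744}{-3065118} + \frac{483541}{635} = 407744 \left(- \frac{1}{3065118}\right) + 483541 \cdot \frac{1}{635} = - \frac{8864}{66633} + \frac{483541}{635} = \frac{32214158813}{42311955}$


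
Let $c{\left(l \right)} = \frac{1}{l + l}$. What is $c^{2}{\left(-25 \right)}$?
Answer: $\frac{1}{2500} \approx 0.0004$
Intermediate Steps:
$c{\left(l \right)} = \frac{1}{2 l}$
$c^{2}{\left(-25 \right)} = \left(\frac{1}{2 \left(-25\right)}\right)^{2} = \left(\frac{1}{2} \left(- \frac{1}{25}\right)\right)^{2} = \left(- \frac{1}{50}\right)^{2} = \frac{1}{2500}$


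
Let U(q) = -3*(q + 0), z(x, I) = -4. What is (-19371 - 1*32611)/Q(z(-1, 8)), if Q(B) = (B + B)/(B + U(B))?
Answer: 51982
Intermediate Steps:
U(q) = -3*q
Q(B) = -1 (Q(B) = (B + B)/(B - 3*B) = (2*B)/((-2*B)) = (2*B)*(-1/(2*B)) = -1)
(-19371 - 1*32611)/Q(z(-1, 8)) = (-19371 - 1*32611)/(-1) = (-19371 - 32611)*(-1) = -51982*(-1) = 51982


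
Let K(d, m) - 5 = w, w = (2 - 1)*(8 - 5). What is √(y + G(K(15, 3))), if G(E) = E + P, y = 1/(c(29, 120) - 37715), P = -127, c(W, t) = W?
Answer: I*√169007954610/37686 ≈ 10.909*I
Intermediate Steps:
w = 3 (w = 1*3 = 3)
K(d, m) = 8 (K(d, m) = 5 + 3 = 8)
y = -1/37686 (y = 1/(29 - 37715) = 1/(-37686) = -1/37686 ≈ -2.6535e-5)
G(E) = -127 + E (G(E) = E - 127 = -127 + E)
√(y + G(K(15, 3))) = √(-1/37686 + (-127 + 8)) = √(-1/37686 - 119) = √(-4484635/37686) = I*√169007954610/37686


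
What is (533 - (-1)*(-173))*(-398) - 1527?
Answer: -144807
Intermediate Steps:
(533 - (-1)*(-173))*(-398) - 1527 = (533 - 1*173)*(-398) - 1527 = (533 - 173)*(-398) - 1527 = 360*(-398) - 1527 = -143280 - 1527 = -144807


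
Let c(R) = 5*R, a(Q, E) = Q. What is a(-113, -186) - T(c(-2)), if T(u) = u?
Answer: -103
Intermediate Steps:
a(-113, -186) - T(c(-2)) = -113 - 5*(-2) = -113 - 1*(-10) = -113 + 10 = -103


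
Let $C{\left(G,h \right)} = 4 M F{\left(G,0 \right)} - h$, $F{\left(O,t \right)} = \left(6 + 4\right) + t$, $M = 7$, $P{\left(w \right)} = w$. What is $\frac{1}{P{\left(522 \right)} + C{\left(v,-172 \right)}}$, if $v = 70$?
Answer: $\frac{1}{974} \approx 0.0010267$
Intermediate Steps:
$F{\left(O,t \right)} = 10 + t$
$C{\left(G,h \right)} = 280 - h$ ($C{\left(G,h \right)} = 4 \cdot 7 \left(10 + 0\right) - h = 28 \cdot 10 - h = 280 - h$)
$\frac{1}{P{\left(522 \right)} + C{\left(v,-172 \right)}} = \frac{1}{522 + \left(280 - -172\right)} = \frac{1}{522 + \left(280 + 172\right)} = \frac{1}{522 + 452} = \frac{1}{974}$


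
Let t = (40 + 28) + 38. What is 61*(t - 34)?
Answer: 4392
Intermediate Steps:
t = 106 (t = 68 + 38 = 106)
61*(t - 34) = 61*(106 - 34) = 61*72 = 4392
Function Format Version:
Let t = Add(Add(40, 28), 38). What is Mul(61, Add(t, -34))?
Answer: 4392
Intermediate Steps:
t = 106 (t = Add(68, 38) = 106)
Mul(61, Add(t, -34)) = Mul(61, Add(106, -34)) = Mul(61, 72) = 4392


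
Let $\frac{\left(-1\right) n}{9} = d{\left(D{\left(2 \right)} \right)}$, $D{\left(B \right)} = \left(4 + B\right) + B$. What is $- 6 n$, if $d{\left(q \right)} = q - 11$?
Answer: $-162$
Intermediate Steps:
$D{\left(B \right)} = 4 + 2 B$
$d{\left(q \right)} = -11 + q$ ($d{\left(q \right)} = q - 11 = -11 + q$)
$n = 27$ ($n = - 9 \left(-11 + \left(4 + 2 \cdot 2\right)\right) = - 9 \left(-11 + \left(4 + 4\right)\right) = - 9 \left(-11 + 8\right) = \left(-9\right) \left(-3\right) = 27$)
$- 6 n = \left(-6\right) 27 = -162$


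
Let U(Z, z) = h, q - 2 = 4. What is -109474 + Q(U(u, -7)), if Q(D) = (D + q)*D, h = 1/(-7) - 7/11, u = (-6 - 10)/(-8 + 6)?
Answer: -649095466/5929 ≈ -1.0948e+5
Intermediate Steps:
q = 6 (q = 2 + 4 = 6)
u = 8 (u = -16/(-2) = -16*(-½) = 8)
h = -60/77 (h = 1*(-⅐) - 7*1/11 = -⅐ - 7/11 = -60/77 ≈ -0.77922)
U(Z, z) = -60/77
Q(D) = D*(6 + D) (Q(D) = (D + 6)*D = (6 + D)*D = D*(6 + D))
-109474 + Q(U(u, -7)) = -109474 - 60*(6 - 60/77)/77 = -109474 - 60/77*402/77 = -109474 - 24120/5929 = -649095466/5929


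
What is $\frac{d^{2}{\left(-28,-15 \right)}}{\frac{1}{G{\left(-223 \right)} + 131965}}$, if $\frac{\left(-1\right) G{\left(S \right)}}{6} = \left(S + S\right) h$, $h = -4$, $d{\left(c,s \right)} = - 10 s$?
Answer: $2728372500$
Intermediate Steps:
$G{\left(S \right)} = 48 S$ ($G{\left(S \right)} = - 6 \left(S + S\right) \left(-4\right) = - 6 \cdot 2 S \left(-4\right) = - 6 \left(- 8 S\right) = 48 S$)
$\frac{d^{2}{\left(-28,-15 \right)}}{\frac{1}{G{\left(-223 \right)} + 131965}} = \frac{\left(\left(-10\right) \left(-15\right)\right)^{2}}{\frac{1}{48 \left(-223\right) + 131965}} = \frac{150^{2}}{\frac{1}{-10704 + 131965}} = \frac{22500}{\frac{1}{121261}} = 22500 \frac{1}{\frac{1}{121261}} = 22500 \cdot 121261 = 2728372500$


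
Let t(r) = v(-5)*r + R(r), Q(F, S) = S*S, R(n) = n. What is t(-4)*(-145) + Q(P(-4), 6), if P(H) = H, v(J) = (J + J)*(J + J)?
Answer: 58616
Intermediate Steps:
v(J) = 4*J² (v(J) = (2*J)*(2*J) = 4*J²)
Q(F, S) = S²
t(r) = 101*r (t(r) = (4*(-5)²)*r + r = (4*25)*r + r = 100*r + r = 101*r)
t(-4)*(-145) + Q(P(-4), 6) = (101*(-4))*(-145) + 6² = -404*(-145) + 36 = 58580 + 36 = 58616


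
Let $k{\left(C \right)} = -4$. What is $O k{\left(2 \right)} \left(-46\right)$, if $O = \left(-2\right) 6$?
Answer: $-2208$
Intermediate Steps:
$O = -12$
$O k{\left(2 \right)} \left(-46\right) = \left(-12\right) \left(-4\right) \left(-46\right) = 48 \left(-46\right) = -2208$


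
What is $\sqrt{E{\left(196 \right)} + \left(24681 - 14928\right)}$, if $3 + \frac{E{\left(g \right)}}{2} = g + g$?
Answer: $\sqrt{10531} \approx 102.62$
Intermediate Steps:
$E{\left(g \right)} = -6 + 4 g$ ($E{\left(g \right)} = -6 + 2 \left(g + g\right) = -6 + 2 \cdot 2 g = -6 + 4 g$)
$\sqrt{E{\left(196 \right)} + \left(24681 - 14928\right)} = \sqrt{\left(-6 + 4 \cdot 196\right) + \left(24681 - 14928\right)} = \sqrt{\left(-6 + 784\right) + 9753} = \sqrt{778 + 9753} = \sqrt{10531}$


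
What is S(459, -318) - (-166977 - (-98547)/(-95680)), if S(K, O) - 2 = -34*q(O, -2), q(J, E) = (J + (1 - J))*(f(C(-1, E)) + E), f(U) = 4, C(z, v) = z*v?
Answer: 15970143027/95680 ≈ 1.6691e+5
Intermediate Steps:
C(z, v) = v*z
q(J, E) = 4 + E (q(J, E) = (J + (1 - J))*(4 + E) = 1*(4 + E) = 4 + E)
S(K, O) = -66 (S(K, O) = 2 - 34*(4 - 2) = 2 - 34*2 = 2 - 68 = -66)
S(459, -318) - (-166977 - (-98547)/(-95680)) = -66 - (-166977 - (-98547)/(-95680)) = -66 - (-166977 - (-98547)*(-1)/95680) = -66 - (-166977 - 1*98547/95680) = -66 - (-166977 - 98547/95680) = -66 - 1*(-15976457907/95680) = -66 + 15976457907/95680 = 15970143027/95680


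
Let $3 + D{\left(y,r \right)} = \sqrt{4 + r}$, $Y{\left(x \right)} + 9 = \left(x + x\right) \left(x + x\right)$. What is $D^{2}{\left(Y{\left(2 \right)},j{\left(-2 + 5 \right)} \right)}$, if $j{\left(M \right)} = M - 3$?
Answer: $1$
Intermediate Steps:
$j{\left(M \right)} = -3 + M$
$Y{\left(x \right)} = -9 + 4 x^{2}$ ($Y{\left(x \right)} = -9 + \left(x + x\right) \left(x + x\right) = -9 + 2 x 2 x = -9 + 4 x^{2}$)
$D{\left(y,r \right)} = -3 + \sqrt{4 + r}$
$D^{2}{\left(Y{\left(2 \right)},j{\left(-2 + 5 \right)} \right)} = \left(-3 + \sqrt{4 + \left(-3 + \left(-2 + 5\right)\right)}\right)^{2} = \left(-3 + \sqrt{4 + \left(-3 + 3\right)}\right)^{2} = \left(-3 + \sqrt{4 + 0}\right)^{2} = \left(-3 + \sqrt{4}\right)^{2} = \left(-3 + 2\right)^{2} = \left(-1\right)^{2} = 1$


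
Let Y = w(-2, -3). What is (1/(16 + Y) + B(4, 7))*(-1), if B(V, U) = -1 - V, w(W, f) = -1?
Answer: 74/15 ≈ 4.9333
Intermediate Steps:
Y = -1
(1/(16 + Y) + B(4, 7))*(-1) = (1/(16 - 1) + (-1 - 1*4))*(-1) = (1/15 + (-1 - 4))*(-1) = (1/15 - 5)*(-1) = -74/15*(-1) = 74/15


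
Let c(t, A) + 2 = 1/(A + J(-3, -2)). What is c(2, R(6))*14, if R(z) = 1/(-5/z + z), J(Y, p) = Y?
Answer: -2870/87 ≈ -32.989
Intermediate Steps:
R(z) = 1/(z - 5/z)
c(t, A) = -2 + 1/(-3 + A) (c(t, A) = -2 + 1/(A - 3) = -2 + 1/(-3 + A))
c(2, R(6))*14 = ((7 - 12/(-5 + 6**2))/(-3 + 6/(-5 + 6**2)))*14 = ((7 - 12/(-5 + 36))/(-3 + 6/(-5 + 36)))*14 = ((7 - 12/31)/(-3 + 6/31))*14 = ((7 - 12/31)/(-3 + 6*(1/31)))*14 = ((7 - 2*6/31)/(-3 + 6/31))*14 = ((7 - 12/31)/(-87/31))*14 = -31/87*205/31*14 = -205/87*14 = -2870/87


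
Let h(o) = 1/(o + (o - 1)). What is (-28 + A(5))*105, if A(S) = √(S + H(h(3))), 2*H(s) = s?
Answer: -2940 + 21*√510/2 ≈ -2702.9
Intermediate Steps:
h(o) = 1/(-1 + 2*o) (h(o) = 1/(o + (-1 + o)) = 1/(-1 + 2*o))
H(s) = s/2
A(S) = √(⅒ + S) (A(S) = √(S + 1/(2*(-1 + 2*3))) = √(S + 1/(2*(-1 + 6))) = √(S + (½)/5) = √(S + (½)*(⅕)) = √(S + ⅒) = √(⅒ + S))
(-28 + A(5))*105 = (-28 + √(10 + 100*5)/10)*105 = (-28 + √(10 + 500)/10)*105 = (-28 + √510/10)*105 = -2940 + 21*√510/2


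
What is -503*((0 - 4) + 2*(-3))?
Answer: 5030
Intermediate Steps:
-503*((0 - 4) + 2*(-3)) = -503*(-4 - 6) = -503*(-10) = 5030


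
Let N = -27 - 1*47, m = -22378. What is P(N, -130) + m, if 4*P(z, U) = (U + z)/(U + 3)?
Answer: -2841955/127 ≈ -22378.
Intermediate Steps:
N = -74 (N = -27 - 47 = -74)
P(z, U) = (U + z)/(4*(3 + U)) (P(z, U) = ((U + z)/(U + 3))/4 = ((U + z)/(3 + U))/4 = (U + z)/(4*(3 + U)))
P(N, -130) + m = (-130 - 74)/(4*(3 - 130)) - 22378 = (¼)*(-204)/(-127) - 22378 = (¼)*(-1/127)*(-204) - 22378 = 51/127 - 22378 = -2841955/127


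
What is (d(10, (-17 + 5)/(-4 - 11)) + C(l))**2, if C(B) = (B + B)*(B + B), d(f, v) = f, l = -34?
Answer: 21473956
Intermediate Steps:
C(B) = 4*B**2 (C(B) = (2*B)*(2*B) = 4*B**2)
(d(10, (-17 + 5)/(-4 - 11)) + C(l))**2 = (10 + 4*(-34)**2)**2 = (10 + 4*1156)**2 = (10 + 4624)**2 = 4634**2 = 21473956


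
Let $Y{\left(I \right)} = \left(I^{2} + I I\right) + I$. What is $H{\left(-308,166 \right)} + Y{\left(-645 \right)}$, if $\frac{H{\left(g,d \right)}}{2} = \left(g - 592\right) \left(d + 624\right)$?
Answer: $-590595$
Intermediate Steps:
$Y{\left(I \right)} = I + 2 I^{2}$ ($Y{\left(I \right)} = \left(I^{2} + I^{2}\right) + I = 2 I^{2} + I = I + 2 I^{2}$)
$H{\left(g,d \right)} = 2 \left(-592 + g\right) \left(624 + d\right)$ ($H{\left(g,d \right)} = 2 \left(g - 592\right) \left(d + 624\right) = 2 \left(g - 592\right) \left(624 + d\right) = 2 \left(-592 + g\right) \left(624 + d\right)$)
$H{\left(-308,166 \right)} + Y{\left(-645 \right)} = \left(-738816 - 196544 + 1248 \left(-308\right) + 2 \cdot 166 \left(-308\right)\right) - 645 \left(1 + 2 \left(-645\right)\right) = \left(-738816 - 196544 - 384384 - 102256\right) - 645 \left(1 - 1290\right) = -1422000 - -831405 = -1422000 + 831405 = -590595$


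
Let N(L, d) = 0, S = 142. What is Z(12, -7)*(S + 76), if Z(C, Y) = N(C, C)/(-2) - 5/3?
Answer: -1090/3 ≈ -363.33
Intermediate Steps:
Z(C, Y) = -5/3 (Z(C, Y) = 0/(-2) - 5/3 = 0*(-1/2) - 5*1/3 = 0 - 5/3 = -5/3)
Z(12, -7)*(S + 76) = -5*(142 + 76)/3 = -5/3*218 = -1090/3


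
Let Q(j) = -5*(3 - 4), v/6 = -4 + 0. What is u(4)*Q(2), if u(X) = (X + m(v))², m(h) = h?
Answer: 2000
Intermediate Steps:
v = -24 (v = 6*(-4 + 0) = 6*(-4) = -24)
Q(j) = 5 (Q(j) = -5*(-1) = 5)
u(X) = (-24 + X)² (u(X) = (X - 24)² = (-24 + X)²)
u(4)*Q(2) = (-24 + 4)²*5 = (-20)²*5 = 400*5 = 2000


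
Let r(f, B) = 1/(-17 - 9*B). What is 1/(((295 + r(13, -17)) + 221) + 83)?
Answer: 136/81465 ≈ 0.0016694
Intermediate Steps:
1/(((295 + r(13, -17)) + 221) + 83) = 1/(((295 - 1/(17 + 9*(-17))) + 221) + 83) = 1/(((295 - 1/(17 - 153)) + 221) + 83) = 1/(((295 - 1/(-136)) + 221) + 83) = 1/(((295 - 1*(-1/136)) + 221) + 83) = 1/(((295 + 1/136) + 221) + 83) = 1/((40121/136 + 221) + 83) = 1/(70177/136 + 83) = 1/(81465/136) = 136/81465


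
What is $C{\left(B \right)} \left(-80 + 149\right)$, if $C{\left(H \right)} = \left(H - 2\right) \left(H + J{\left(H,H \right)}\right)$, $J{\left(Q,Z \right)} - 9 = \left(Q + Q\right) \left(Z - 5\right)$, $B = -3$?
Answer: $-18630$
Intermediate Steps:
$J{\left(Q,Z \right)} = 9 + 2 Q \left(-5 + Z\right)$ ($J{\left(Q,Z \right)} = 9 + \left(Q + Q\right) \left(Z - 5\right) = 9 + 2 Q \left(-5 + Z\right)$)
$C{\left(H \right)} = \left(-2 + H\right) \left(9 - 9 H + 2 H^{2}\right)$ ($C{\left(H \right)} = \left(H - 2\right) \left(H + \left(9 - 10 H + 2 H H\right)\right) = \left(-2 + H\right) \left(H + \left(9 - 10 H + 2 H^{2}\right)\right) = \left(-2 + H\right) \left(9 - 9 H + 2 H^{2}\right)$)
$C{\left(B \right)} \left(-80 + 149\right) = \left(-18 - 13 \left(-3\right)^{2} + 2 \left(-3\right)^{3} + 27 \left(-3\right)\right) \left(-80 + 149\right) = \left(-18 - 117 + 2 \left(-27\right) - 81\right) 69 = \left(-18 - 117 - 54 - 81\right) 69 = \left(-270\right) 69 = -18630$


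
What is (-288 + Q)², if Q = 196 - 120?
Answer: 44944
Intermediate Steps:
Q = 76
(-288 + Q)² = (-288 + 76)² = (-212)² = 44944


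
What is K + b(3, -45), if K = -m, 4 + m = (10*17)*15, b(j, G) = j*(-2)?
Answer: -2552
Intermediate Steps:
b(j, G) = -2*j
m = 2546 (m = -4 + (10*17)*15 = -4 + 170*15 = -4 + 2550 = 2546)
K = -2546 (K = -1*2546 = -2546)
K + b(3, -45) = -2546 - 2*3 = -2546 - 6 = -2552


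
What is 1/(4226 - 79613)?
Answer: -1/75387 ≈ -1.3265e-5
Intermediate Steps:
1/(4226 - 79613) = 1/(-75387) = -1/75387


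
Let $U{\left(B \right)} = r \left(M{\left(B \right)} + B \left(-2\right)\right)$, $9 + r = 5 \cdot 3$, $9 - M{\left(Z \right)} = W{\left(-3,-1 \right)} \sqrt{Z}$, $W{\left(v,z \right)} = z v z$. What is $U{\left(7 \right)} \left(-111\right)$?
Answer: $3330 - 1998 \sqrt{7} \approx -1956.2$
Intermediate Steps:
$W{\left(v,z \right)} = v z^{2}$ ($W{\left(v,z \right)} = v z z = v z^{2}$)
$M{\left(Z \right)} = 9 + 3 \sqrt{Z}$ ($M{\left(Z \right)} = 9 - - 3 \left(-1\right)^{2} \sqrt{Z} = 9 - \left(-3\right) 1 \sqrt{Z} = 9 - - 3 \sqrt{Z} = 9 + 3 \sqrt{Z}$)
$r = 6$ ($r = -9 + 5 \cdot 3 = -9 + 15 = 6$)
$U{\left(B \right)} = 54 - 12 B + 18 \sqrt{B}$ ($U{\left(B \right)} = 6 \left(\left(9 + 3 \sqrt{B}\right) + B \left(-2\right)\right) = 6 \left(\left(9 + 3 \sqrt{B}\right) - 2 B\right) = 6 \left(9 - 2 B + 3 \sqrt{B}\right) = 54 - 12 B + 18 \sqrt{B}$)
$U{\left(7 \right)} \left(-111\right) = \left(54 - 84 + 18 \sqrt{7}\right) \left(-111\right) = \left(-30 + 18 \sqrt{7}\right) \left(-111\right) = 3330 - 1998 \sqrt{7}$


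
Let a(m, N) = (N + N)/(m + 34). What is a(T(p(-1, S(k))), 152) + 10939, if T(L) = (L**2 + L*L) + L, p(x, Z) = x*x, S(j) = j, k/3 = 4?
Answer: 405047/37 ≈ 10947.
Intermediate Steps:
k = 12 (k = 3*4 = 12)
p(x, Z) = x**2
T(L) = L + 2*L**2 (T(L) = (L**2 + L**2) + L = 2*L**2 + L = L + 2*L**2)
a(m, N) = 2*N/(34 + m) (a(m, N) = (2*N)/(34 + m) = 2*N/(34 + m))
a(T(p(-1, S(k))), 152) + 10939 = 2*152/(34 + (-1)**2*(1 + 2*(-1)**2)) + 10939 = 2*152/(34 + 1*(1 + 2*1)) + 10939 = 2*152/(34 + 1*(1 + 2)) + 10939 = 2*152/(34 + 1*3) + 10939 = 2*152/(34 + 3) + 10939 = 2*152/37 + 10939 = 2*152*(1/37) + 10939 = 304/37 + 10939 = 405047/37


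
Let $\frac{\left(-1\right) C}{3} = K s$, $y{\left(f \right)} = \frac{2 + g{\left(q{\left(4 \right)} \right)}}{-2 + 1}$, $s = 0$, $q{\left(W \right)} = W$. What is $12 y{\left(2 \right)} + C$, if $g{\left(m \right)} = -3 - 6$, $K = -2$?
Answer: $84$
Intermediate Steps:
$g{\left(m \right)} = -9$ ($g{\left(m \right)} = -3 - 6 = -9$)
$y{\left(f \right)} = 7$ ($y{\left(f \right)} = \frac{2 - 9}{-2 + 1} = - \frac{7}{-1} = \left(-7\right) \left(-1\right) = 7$)
$C = 0$ ($C = - 3 \left(\left(-2\right) 0\right) = \left(-3\right) 0 = 0$)
$12 y{\left(2 \right)} + C = 12 \cdot 7 + 0 = 84 + 0 = 84$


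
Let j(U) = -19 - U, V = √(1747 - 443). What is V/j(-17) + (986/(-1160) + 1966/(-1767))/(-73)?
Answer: 69359/2579820 - √326 ≈ -18.029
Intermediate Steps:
V = 2*√326 (V = √1304 = 2*√326 ≈ 36.111)
V/j(-17) + (986/(-1160) + 1966/(-1767))/(-73) = (2*√326)/(-19 - 1*(-17)) + (986/(-1160) + 1966/(-1767))/(-73) = (2*√326)/(-19 + 17) + (986*(-1/1160) + 1966*(-1/1767))*(-1/73) = (2*√326)/(-2) + (-17/20 - 1966/1767)*(-1/73) = (2*√326)*(-½) - 69359/35340*(-1/73) = -√326 + 69359/2579820 = 69359/2579820 - √326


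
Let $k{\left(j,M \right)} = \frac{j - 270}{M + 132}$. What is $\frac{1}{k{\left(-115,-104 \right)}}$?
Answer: $- \frac{4}{55} \approx -0.072727$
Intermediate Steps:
$k{\left(j,M \right)} = \frac{-270 + j}{132 + M}$
$\frac{1}{k{\left(-115,-104 \right)}} = \frac{1}{\frac{1}{132 - 104} \left(-270 - 115\right)} = \frac{1}{\frac{1}{28} \left(-385\right)} = \frac{1}{- \frac{55}{4}} = - \frac{4}{55}$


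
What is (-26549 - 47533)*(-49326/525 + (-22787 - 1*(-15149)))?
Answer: 100239761544/175 ≈ 5.7280e+8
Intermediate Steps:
(-26549 - 47533)*(-49326/525 + (-22787 - 1*(-15149))) = -74082*(-49326*1/525 + (-22787 + 15149)) = -74082*(-16442/175 - 7638) = -74082*(-1353092/175) = 100239761544/175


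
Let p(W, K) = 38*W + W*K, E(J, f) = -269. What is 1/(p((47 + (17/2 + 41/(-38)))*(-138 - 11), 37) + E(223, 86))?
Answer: -19/11560061 ≈ -1.6436e-6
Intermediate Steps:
p(W, K) = 38*W + K*W
1/(p((47 + (17/2 + 41/(-38)))*(-138 - 11), 37) + E(223, 86)) = 1/(((47 + (17/2 + 41/(-38)))*(-138 - 11))*(38 + 37) - 269) = 1/(((47 + (17*(½) + 41*(-1/38)))*(-149))*75 - 269) = 1/(((47 + (17/2 - 41/38))*(-149))*75 - 269) = 1/(((47 + 141/19)*(-149))*75 - 269) = 1/(((1034/19)*(-149))*75 - 269) = 1/(-154066/19*75 - 269) = 1/(-11554950/19 - 269) = 1/(-11560061/19) = -19/11560061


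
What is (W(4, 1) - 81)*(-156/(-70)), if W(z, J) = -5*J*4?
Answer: -7878/35 ≈ -225.09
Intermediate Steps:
W(z, J) = -20*J
(W(4, 1) - 81)*(-156/(-70)) = (-20*1 - 81)*(-156/(-70)) = (-20 - 81)*(-156*(-1/70)) = -101*78/35 = -7878/35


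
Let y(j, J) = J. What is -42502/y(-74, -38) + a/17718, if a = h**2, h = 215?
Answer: 377403493/336642 ≈ 1121.1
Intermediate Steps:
a = 46225 (a = 215**2 = 46225)
-42502/y(-74, -38) + a/17718 = -42502/(-38) + 46225/17718 = -42502*(-1/38) + 46225*(1/17718) = 21251/19 + 46225/17718 = 377403493/336642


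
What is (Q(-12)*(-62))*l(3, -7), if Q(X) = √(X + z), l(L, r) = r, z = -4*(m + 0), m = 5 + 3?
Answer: 868*I*√11 ≈ 2878.8*I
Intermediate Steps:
m = 8
z = -32 (z = -4*(8 + 0) = -4*8 = -32)
Q(X) = √(-32 + X) (Q(X) = √(X - 32) = √(-32 + X))
(Q(-12)*(-62))*l(3, -7) = (√(-32 - 12)*(-62))*(-7) = (√(-44)*(-62))*(-7) = ((2*I*√11)*(-62))*(-7) = -124*I*√11*(-7) = 868*I*√11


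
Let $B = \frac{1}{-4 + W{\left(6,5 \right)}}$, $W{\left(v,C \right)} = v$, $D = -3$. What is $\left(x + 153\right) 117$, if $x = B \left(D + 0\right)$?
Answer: $\frac{35451}{2} \approx 17726.0$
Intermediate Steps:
$B = \frac{1}{2}$ ($B = \frac{1}{-4 + 6} = \frac{1}{2} \approx 0.5$)
$x = - \frac{3}{2}$ ($x = \frac{-3 + 0}{2} = \frac{1}{2} \left(-3\right) = - \frac{3}{2} \approx -1.5$)
$\left(x + 153\right) 117 = \left(- \frac{3}{2} + 153\right) 117 = \frac{303}{2} \cdot 117 = \frac{35451}{2}$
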